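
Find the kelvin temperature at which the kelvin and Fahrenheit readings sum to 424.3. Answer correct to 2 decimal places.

315.70 K

Let K be the kelvin reading. The Fahrenheit reading is F = 1.8·K - 459.67.
Require K + F = 424.3: (2.8)·K - 459.67 = 424.3.
K = (424.3 + 459.67) / (2.8) = 315.70.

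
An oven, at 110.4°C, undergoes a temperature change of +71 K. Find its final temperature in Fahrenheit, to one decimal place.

358.5°F

The 71 K change is an interval; Kelvin and Celsius degrees are the same size, so ΔC = +71°C.
Final Celsius temperature: 110.4000 + 71.0000 = 181.4000°C.
In Fahrenheit: 181.4000 × 1.8 + 32 = 358.5°F.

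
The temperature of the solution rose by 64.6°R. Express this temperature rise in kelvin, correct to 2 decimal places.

35.89 K

Only the scale ratio 5/9 matters for a change in temperature.
64.6 × 5/9 = 35.89.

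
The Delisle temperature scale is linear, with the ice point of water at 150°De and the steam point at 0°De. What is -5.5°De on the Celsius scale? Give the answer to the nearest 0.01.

103.67°C

Linear interpolation between the fixed points: C = (-5.5 - 150) × 100 / (0 - 150) = 103.6667°C.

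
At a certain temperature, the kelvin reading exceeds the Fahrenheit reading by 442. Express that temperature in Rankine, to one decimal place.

Let x be the kelvin reading; then the Fahrenheit reading is 1.8·x - 459.67.
(1.8·x - 459.67) - x = -442  ⇒  (0.8)·x = 17.67  ⇒  x = 22.0875 K.
In Celsius: 22.0875 - 273.15 = -251.0625°C.
In Rankine: -251.0625 × 1.8 + 491.67 = 39.8°R.

39.8°R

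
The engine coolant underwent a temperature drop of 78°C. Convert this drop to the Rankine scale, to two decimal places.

Only the scale ratio 1.8 matters for a change in temperature.
78 × 1.8 = 140.40.

140.40°R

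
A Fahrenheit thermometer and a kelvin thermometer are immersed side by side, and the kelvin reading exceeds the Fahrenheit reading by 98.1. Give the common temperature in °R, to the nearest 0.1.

Let x be the Fahrenheit reading; then the kelvin reading is 5/9·x + 255.372.
(5/9·x + 255.372) - x = 98.1  ⇒  (-4/9)·x = -157.272  ⇒  x = 353.8625°F.
In Celsius: (353.8625 - 32) × 5/9 = 178.8125°C.
In Rankine: 178.8125 × 1.8 + 491.67 = 813.5°R.

813.5°R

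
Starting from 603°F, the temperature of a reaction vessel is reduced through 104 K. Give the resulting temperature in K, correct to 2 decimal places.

Initial temperature in Celsius: (603 - 32) × 5/9 = 317.2222°C.
The 104 K change is an interval; Kelvin and Celsius degrees are the same size, so ΔC = -104°C.
Final Celsius temperature: 317.2222 - 104.0000 = 213.2222°C.
In kelvin: 213.2222 + 273.15 = 486.37 K.

486.37 K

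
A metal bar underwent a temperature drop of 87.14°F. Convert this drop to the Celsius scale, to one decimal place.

48.4°C

Only the scale ratio 5/9 matters for a change in temperature.
87.14 × 5/9 = 48.4.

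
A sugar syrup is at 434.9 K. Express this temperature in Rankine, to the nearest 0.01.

782.82°R

In Celsius: 434.9 - 273.15 = 161.7500°C.
In Rankine: 161.7500 × 1.8 + 491.67 = 782.82°R.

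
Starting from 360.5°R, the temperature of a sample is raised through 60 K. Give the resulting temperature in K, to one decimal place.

Initial temperature in Celsius: (360.5 - 491.67) × 5/9 = -72.8722°C.
The 60 K change is an interval; Kelvin and Celsius degrees are the same size, so ΔC = +60°C.
Final Celsius temperature: -72.8722 + 60.0000 = -12.8722°C.
In kelvin: -12.8722 + 273.15 = 260.3 K.

260.3 K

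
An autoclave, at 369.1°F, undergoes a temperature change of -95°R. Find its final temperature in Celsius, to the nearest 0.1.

134.5°C

Initial temperature in Celsius: (369.1 - 32) × 5/9 = 187.2778°C.
The 95°R change is an interval, so only the factor 5/9 applies: -95 × 5/9 = -52.7778°C.
Final Celsius temperature: 187.2778 - 52.7778 = 134.5000°C.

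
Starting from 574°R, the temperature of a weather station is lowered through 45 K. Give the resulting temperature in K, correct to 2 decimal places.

273.89 K

Initial temperature in Celsius: (574 - 491.67) × 5/9 = 45.7389°C.
The 45 K change is an interval; Kelvin and Celsius degrees are the same size, so ΔC = -45°C.
Final Celsius temperature: 45.7389 - 45.0000 = 0.7389°C.
In kelvin: 0.7389 + 273.15 = 273.89 K.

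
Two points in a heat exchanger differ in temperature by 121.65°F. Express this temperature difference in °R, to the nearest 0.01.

Fahrenheit and Rankine degrees are the same size, so the interval is unchanged: 121.65.

121.65°R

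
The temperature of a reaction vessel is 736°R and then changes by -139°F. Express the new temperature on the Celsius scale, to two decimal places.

58.52°C

Initial temperature in Celsius: (736 - 491.67) × 5/9 = 135.7389°C.
The 139°F change is an interval, so only the factor 5/9 applies: -139 × 5/9 = -77.2222°C.
Final Celsius temperature: 135.7389 - 77.2222 = 58.5167°C.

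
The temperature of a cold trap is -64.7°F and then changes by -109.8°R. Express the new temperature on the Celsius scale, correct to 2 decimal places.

-114.72°C

Initial temperature in Celsius: (-64.7 - 32) × 5/9 = -53.7222°C.
The 109.8°R change is an interval, so only the factor 5/9 applies: -109.8 × 5/9 = -61.0000°C.
Final Celsius temperature: -53.7222 - 61.0000 = -114.7222°C.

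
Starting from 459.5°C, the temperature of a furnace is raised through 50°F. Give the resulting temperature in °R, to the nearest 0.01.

The 50°F change is an interval, so only the factor 5/9 applies: +50 × 5/9 = +27.7778°C.
Final Celsius temperature: 459.5000 + 27.7778 = 487.2778°C.
In Rankine: 487.2778 × 1.8 + 491.67 = 1368.77°R.

1368.77°R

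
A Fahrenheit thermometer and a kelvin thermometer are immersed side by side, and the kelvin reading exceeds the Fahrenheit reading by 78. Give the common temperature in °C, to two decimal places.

Let x be the Fahrenheit reading; then the kelvin reading is 5/9·x + 255.372.
(5/9·x + 255.372) - x = 78  ⇒  (-4/9)·x = -177.372  ⇒  x = 399.0875°F.
In Celsius: (399.0875 - 32) × 5/9 = 203.94°C.

203.94°C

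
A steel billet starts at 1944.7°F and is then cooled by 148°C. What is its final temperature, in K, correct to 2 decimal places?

Initial temperature in Celsius: (1944.7 - 32) × 5/9 = 1062.6111°C.
Final Celsius temperature: 1062.6111 - 148.0000 = 914.6111°C.
In kelvin: 914.6111 + 273.15 = 1187.76 K.

1187.76 K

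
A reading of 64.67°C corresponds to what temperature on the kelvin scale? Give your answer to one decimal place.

In kelvin: 64.6700 + 273.15 = 337.8 K.

337.8 K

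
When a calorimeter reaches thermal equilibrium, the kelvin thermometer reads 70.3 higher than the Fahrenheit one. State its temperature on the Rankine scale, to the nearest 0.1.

Let x be the Fahrenheit reading; then the kelvin reading is 5/9·x + 255.372.
(5/9·x + 255.372) - x = 70.3  ⇒  (-4/9)·x = -185.072  ⇒  x = 416.4125°F.
In Celsius: (416.4125 - 32) × 5/9 = 213.5625°C.
In Rankine: 213.5625 × 1.8 + 491.67 = 876.1°R.

876.1°R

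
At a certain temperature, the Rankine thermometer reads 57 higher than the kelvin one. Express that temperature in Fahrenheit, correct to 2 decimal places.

Let x be the kelvin reading; then the Rankine reading is 1.8·x.
(1.8·x) - x = 57  ⇒  (0.8)·x = 57  ⇒  x = 71.2500 K.
In Celsius: 71.25 - 273.15 = -201.9000°C.
In Fahrenheit: -201.9000 × 1.8 + 32 = -331.42°F.

-331.42°F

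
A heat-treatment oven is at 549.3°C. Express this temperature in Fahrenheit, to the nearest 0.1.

1020.7°F

In Fahrenheit: 549.3000 × 1.8 + 32 = 1020.7°F.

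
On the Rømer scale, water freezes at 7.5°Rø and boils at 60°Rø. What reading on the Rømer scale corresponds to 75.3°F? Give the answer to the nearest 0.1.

First in Celsius: (75.3 - 32) × 5/9 = 24.0556°C.
Linearly onto the Rømer scale: 7.5 + (24.0556 / 100) × (60 - 7.5) = 20.1°Rø.

20.1°Rø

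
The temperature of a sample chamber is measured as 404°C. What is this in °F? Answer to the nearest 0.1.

In Fahrenheit: 404.0000 × 1.8 + 32 = 759.2°F.

759.2°F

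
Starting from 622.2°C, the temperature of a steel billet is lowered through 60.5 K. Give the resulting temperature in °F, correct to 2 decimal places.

1043.06°F

The 60.5 K change is an interval; Kelvin and Celsius degrees are the same size, so ΔC = -60.5°C.
Final Celsius temperature: 622.2000 - 60.5000 = 561.7000°C.
In Fahrenheit: 561.7000 × 1.8 + 32 = 1043.06°F.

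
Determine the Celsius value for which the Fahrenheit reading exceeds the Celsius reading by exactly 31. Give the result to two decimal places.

-1.25°C

Let C be the Celsius reading. The Fahrenheit reading is F = 1.8·C + 32.
Require F - C = 31: (0.8)·C + 32 = 31.
C = (31 - 32) / (0.8) = -1.25.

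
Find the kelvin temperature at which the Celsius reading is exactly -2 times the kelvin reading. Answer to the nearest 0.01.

91.05 K

Let K be the kelvin reading. The Celsius reading is C = 1·K - 273.15.
Require C = -2·K: 1·K - 273.15 = -2·K.
(3)·K = 273.15  ⇒  K = 91.05.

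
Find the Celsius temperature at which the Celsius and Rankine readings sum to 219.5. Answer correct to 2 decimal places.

Let C be the Celsius reading. The Rankine reading is R = 1.8·C + 491.67.
Require C + R = 219.5: (2.8)·C + 491.67 = 219.5.
C = (219.5 - 491.67) / (2.8) = -97.20.

-97.20°C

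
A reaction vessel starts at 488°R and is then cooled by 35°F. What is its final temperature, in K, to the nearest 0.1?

Initial temperature in Celsius: (488 - 491.67) × 5/9 = -2.0389°C.
The 35°F change is an interval, so only the factor 5/9 applies: -35 × 5/9 = -19.4444°C.
Final Celsius temperature: -2.0389 - 19.4444 = -21.4833°C.
In kelvin: -21.4833 + 273.15 = 251.7 K.

251.7 K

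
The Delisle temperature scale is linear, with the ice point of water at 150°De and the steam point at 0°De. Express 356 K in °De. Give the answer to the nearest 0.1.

25.7°De

First in Celsius: 356 - 273.15 = 82.8500°C.
Linearly onto the Delisle scale: 150 + (82.8500 / 100) × (0 - 150) = 25.7°De.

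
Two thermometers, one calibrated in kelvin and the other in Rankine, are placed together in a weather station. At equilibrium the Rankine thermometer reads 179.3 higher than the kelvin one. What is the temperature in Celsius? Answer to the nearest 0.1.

Let x be the kelvin reading; then the Rankine reading is 1.8·x.
(1.8·x) - x = 179.3  ⇒  (0.8)·x = 179.3  ⇒  x = 224.1250 K.
In Celsius: 224.125 - 273.15 = -49.0°C.

-49.0°C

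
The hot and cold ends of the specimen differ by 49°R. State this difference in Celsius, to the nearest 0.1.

Only the scale ratio 5/9 matters for a change in temperature.
49 × 5/9 = 27.2.

27.2°C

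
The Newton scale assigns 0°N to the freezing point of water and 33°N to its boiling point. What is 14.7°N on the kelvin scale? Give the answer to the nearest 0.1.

Linear interpolation between the fixed points: C = (14.7 - 0) × 100 / (33 - 0) = 44.5455°C.
Then 44.5455 + 273.15 = 317.7 K.

317.7 K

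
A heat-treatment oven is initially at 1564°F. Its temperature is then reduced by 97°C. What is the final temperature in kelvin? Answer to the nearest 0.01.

1027.26 K

Initial temperature in Celsius: (1564 - 32) × 5/9 = 851.1111°C.
Final Celsius temperature: 851.1111 - 97.0000 = 754.1111°C.
In kelvin: 754.1111 + 273.15 = 1027.26 K.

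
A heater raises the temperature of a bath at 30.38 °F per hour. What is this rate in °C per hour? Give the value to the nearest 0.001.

Since only a temperature interval is involved, the additive offset between the scales drops out.
A change of 1°F is a change of 5/9°C, so 30.38 × 5/9 = 16.878.

16.878 °C/hour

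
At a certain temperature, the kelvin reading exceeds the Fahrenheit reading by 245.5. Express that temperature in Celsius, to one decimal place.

Let x be the Fahrenheit reading; then the kelvin reading is 5/9·x + 255.372.
(5/9·x + 255.372) - x = 245.5  ⇒  (-4/9)·x = -9.87222  ⇒  x = 22.2125°F.
In Celsius: (22.2125 - 32) × 5/9 = -5.4°C.

-5.4°C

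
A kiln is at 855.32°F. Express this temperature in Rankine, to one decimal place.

In Celsius: (855.32 - 32) × 5/9 = 457.4000°C.
In Rankine: 457.4000 × 1.8 + 491.67 = 1315.0°R.

1315.0°R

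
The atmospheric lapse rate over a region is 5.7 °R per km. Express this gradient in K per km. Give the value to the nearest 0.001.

The quantity depends on a temperature interval, so only the ratio of degree sizes applies; the offset between the scales is irrelevant.
A change of 1°R is a change of 5/9 K, so 5.7 × 5/9 = 3.167.

3.167 K/km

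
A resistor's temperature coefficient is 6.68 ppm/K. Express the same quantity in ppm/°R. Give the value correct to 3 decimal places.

3.711 ppm/°R

The quantity depends on a temperature interval, so only the ratio of degree sizes applies; the offset between the scales is irrelevant.
A change of 1°R is a change of 5/9 K, so per °R the value is 6.68 × 5/9 = 3.711.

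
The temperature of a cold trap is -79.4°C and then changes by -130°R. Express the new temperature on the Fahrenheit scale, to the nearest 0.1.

The 130°R change is an interval, so only the factor 5/9 applies: -130 × 5/9 = -72.2222°C.
Final Celsius temperature: -79.4000 - 72.2222 = -151.6222°C.
In Fahrenheit: -151.6222 × 1.8 + 32 = -240.9°F.

-240.9°F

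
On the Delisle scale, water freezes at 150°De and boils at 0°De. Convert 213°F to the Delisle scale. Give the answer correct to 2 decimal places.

-0.83°De

First in Celsius: (213 - 32) × 5/9 = 100.5556°C.
Linearly onto the Delisle scale: 150 + (100.5556 / 100) × (0 - 150) = -0.83°De.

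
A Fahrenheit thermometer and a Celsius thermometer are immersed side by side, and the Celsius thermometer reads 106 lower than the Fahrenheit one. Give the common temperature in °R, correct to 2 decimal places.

Let x be the Fahrenheit reading; then the Celsius reading is 5/9·x - 17.7778.
(5/9·x - 17.7778) - x = -106  ⇒  (-4/9)·x = -88.2222  ⇒  x = 198.5000°F.
In Celsius: (198.5 - 32) × 5/9 = 92.5000°C.
In Rankine: 92.5000 × 1.8 + 491.67 = 658.17°R.

658.17°R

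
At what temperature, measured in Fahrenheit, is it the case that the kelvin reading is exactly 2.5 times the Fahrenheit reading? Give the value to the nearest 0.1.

131.3°F

Let F be the Fahrenheit reading. The kelvin reading is K = 5/9·F + 255.372.
Require K = 2.5·F: 5/9·F + 255.372 = 2.5·F.
(-35/18)·F = -255.372  ⇒  F = 131.3.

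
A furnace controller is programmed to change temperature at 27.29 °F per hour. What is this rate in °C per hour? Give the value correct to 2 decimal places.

15.16 °C/hour

The quantity depends on a temperature interval, so only the ratio of degree sizes applies; the offset between the scales is irrelevant.
A change of 1°F is a change of 5/9°C, so 27.29 × 5/9 = 15.16.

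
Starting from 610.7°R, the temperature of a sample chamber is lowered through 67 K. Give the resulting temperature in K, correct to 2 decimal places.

272.28 K

Initial temperature in Celsius: (610.7 - 491.67) × 5/9 = 66.1278°C.
The 67 K change is an interval; Kelvin and Celsius degrees are the same size, so ΔC = -67°C.
Final Celsius temperature: 66.1278 - 67.0000 = -0.8722°C.
In kelvin: -0.8722 + 273.15 = 272.28 K.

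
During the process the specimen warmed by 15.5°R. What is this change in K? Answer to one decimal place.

An interval of 1°R corresponds to 5/9 K.
15.5 × 5/9 = 8.6.

8.6 K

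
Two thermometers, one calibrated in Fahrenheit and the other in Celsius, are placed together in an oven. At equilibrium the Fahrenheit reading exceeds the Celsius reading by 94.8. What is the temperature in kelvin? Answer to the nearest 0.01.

Let x be the Fahrenheit reading; then the Celsius reading is 5/9·x - 17.7778.
(5/9·x - 17.7778) - x = -94.8  ⇒  (-4/9)·x = -77.0222  ⇒  x = 173.3000°F.
In Celsius: (173.3 - 32) × 5/9 = 78.5000°C.
In kelvin: 78.5000 + 273.15 = 351.65 K.

351.65 K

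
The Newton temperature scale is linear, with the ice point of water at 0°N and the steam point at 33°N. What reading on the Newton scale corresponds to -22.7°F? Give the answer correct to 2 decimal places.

-10.03°N

First in Celsius: (-22.7 - 32) × 5/9 = -30.3889°C.
Linearly onto the Newton scale: 0 + (-30.3889 / 100) × (33 - 0) = -10.03°N.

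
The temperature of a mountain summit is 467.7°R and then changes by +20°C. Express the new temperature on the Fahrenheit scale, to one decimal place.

Initial temperature in Celsius: (467.7 - 491.67) × 5/9 = -13.3167°C.
Final Celsius temperature: -13.3167 + 20.0000 = 6.6833°C.
In Fahrenheit: 6.6833 × 1.8 + 32 = 44.0°F.

44.0°F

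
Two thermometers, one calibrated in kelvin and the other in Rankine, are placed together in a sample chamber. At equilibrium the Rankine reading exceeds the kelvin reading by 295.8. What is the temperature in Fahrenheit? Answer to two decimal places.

205.88°F

Let x be the kelvin reading; then the Rankine reading is 1.8·x.
(1.8·x) - x = 295.8  ⇒  (0.8)·x = 295.8  ⇒  x = 369.7500 K.
In Celsius: 369.75 - 273.15 = 96.6000°C.
In Fahrenheit: 96.6000 × 1.8 + 32 = 205.88°F.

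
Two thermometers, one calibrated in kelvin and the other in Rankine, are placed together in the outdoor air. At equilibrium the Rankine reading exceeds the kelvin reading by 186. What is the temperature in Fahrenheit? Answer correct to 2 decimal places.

Let x be the kelvin reading; then the Rankine reading is 1.8·x.
(1.8·x) - x = 186  ⇒  (0.8)·x = 186  ⇒  x = 232.5000 K.
In Celsius: 232.5 - 273.15 = -40.6500°C.
In Fahrenheit: -40.6500 × 1.8 + 32 = -41.17°F.

-41.17°F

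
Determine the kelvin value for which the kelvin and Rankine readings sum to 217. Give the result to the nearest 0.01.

77.50 K

Let K be the kelvin reading. The Rankine reading is R = 1.8·K.
Require K + R = 217: (2.8)·K = 217.
K = (217) / (2.8) = 77.50.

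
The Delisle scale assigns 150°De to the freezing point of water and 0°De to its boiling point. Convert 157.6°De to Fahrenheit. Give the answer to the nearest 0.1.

Linear interpolation between the fixed points: C = (157.6 - 150) × 100 / (0 - 150) = -5.0667°C.
Then -5.0667 × 1.8 + 32 = 22.9°F.

22.9°F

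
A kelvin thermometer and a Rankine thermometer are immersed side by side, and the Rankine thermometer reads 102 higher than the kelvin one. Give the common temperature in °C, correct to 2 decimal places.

-145.65°C

Let x be the kelvin reading; then the Rankine reading is 1.8·x.
(1.8·x) - x = 102  ⇒  (0.8)·x = 102  ⇒  x = 127.5000 K.
In Celsius: 127.5 - 273.15 = -145.65°C.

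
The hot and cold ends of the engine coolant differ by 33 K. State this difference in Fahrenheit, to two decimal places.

59.40°F

For a temperature interval the offset drops out; only the factor 1.8 applies.
33 × 1.8 = 59.40.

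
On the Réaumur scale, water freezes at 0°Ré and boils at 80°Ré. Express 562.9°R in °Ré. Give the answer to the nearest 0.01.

First in Celsius: (562.9 - 491.67) × 5/9 = 39.5722°C.
Linearly onto the Réaumur scale: 0 + (39.5722 / 100) × (80 - 0) = 31.66°Ré.

31.66°Ré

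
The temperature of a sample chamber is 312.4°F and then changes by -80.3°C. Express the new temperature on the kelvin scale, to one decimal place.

Initial temperature in Celsius: (312.4 - 32) × 5/9 = 155.7778°C.
Final Celsius temperature: 155.7778 - 80.3000 = 75.4778°C.
In kelvin: 75.4778 + 273.15 = 348.6 K.

348.6 K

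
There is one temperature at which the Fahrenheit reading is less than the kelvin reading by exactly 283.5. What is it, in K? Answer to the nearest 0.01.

220.21 K

Let K be the kelvin reading. The Fahrenheit reading is F = 1.8·K - 459.67.
Require F - K = -283.5: (0.8)·K - 459.67 = -283.5.
K = (-283.5 + 459.67) / (0.8) = 220.21.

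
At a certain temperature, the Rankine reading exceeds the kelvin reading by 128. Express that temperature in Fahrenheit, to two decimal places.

-171.67°F

Let x be the Rankine reading; then the kelvin reading is 5/9·x.
(5/9·x) - x = -128  ⇒  (-4/9)·x = -128  ⇒  x = 288.0000°R.
In Celsius: (288 - 491.67) × 5/9 = -113.1500°C.
In Fahrenheit: -113.1500 × 1.8 + 32 = -171.67°F.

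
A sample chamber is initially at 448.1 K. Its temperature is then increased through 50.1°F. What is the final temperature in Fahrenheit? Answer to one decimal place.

397.0°F

Initial temperature in Celsius: 448.1 - 273.15 = 174.9500°C.
The 50.1°F change is an interval, so only the factor 5/9 applies: +50.1 × 5/9 = +27.8333°C.
Final Celsius temperature: 174.9500 + 27.8333 = 202.7833°C.
In Fahrenheit: 202.7833 × 1.8 + 32 = 397.0°F.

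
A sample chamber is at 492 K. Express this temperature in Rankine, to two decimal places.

In Celsius: 492 - 273.15 = 218.8500°C.
In Rankine: 218.8500 × 1.8 + 491.67 = 885.60°R.

885.60°R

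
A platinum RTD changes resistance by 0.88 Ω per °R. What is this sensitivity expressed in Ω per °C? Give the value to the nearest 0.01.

Since only a temperature interval is involved, the additive offset between the scales drops out.
A change of 1°C is a change of 1.8°R, so per °C the value is 0.88 × 1.8 = 1.58.

1.58 Ω per °C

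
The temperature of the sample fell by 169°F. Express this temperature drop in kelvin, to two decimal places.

93.89 K

For a temperature interval the offset drops out; only the factor 5/9 applies.
169 × 5/9 = 93.89.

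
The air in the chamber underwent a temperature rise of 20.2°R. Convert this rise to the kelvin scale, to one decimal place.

An interval of 1°R corresponds to 5/9 K.
20.2 × 5/9 = 11.2.

11.2 K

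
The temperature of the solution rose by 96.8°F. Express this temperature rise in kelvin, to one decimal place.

Only the scale ratio 5/9 matters for a change in temperature.
96.8 × 5/9 = 53.8.

53.8 K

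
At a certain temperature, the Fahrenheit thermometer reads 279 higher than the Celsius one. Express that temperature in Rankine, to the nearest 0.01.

1047.42°R

Let x be the Celsius reading; then the Fahrenheit reading is 1.8·x + 32.
(1.8·x + 32) - x = 279  ⇒  (0.8)·x = 247  ⇒  x = 308.7500°C.
In Rankine: 308.7500 × 1.8 + 491.67 = 1047.42°R.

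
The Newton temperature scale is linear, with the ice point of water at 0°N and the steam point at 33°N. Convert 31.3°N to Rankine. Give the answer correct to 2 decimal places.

662.40°R

Linear interpolation between the fixed points: C = (31.3 - 0) × 100 / (33 - 0) = 94.8485°C.
Then 94.8485 × 1.8 + 491.67 = 662.40°R.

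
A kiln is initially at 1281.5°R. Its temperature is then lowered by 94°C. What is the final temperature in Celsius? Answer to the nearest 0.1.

Initial temperature in Celsius: (1281.5 - 491.67) × 5/9 = 438.7944°C.
Final Celsius temperature: 438.7944 - 94.0000 = 344.7944°C.

344.8°C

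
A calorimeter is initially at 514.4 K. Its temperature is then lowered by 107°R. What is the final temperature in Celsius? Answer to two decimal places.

Initial temperature in Celsius: 514.4 - 273.15 = 241.2500°C.
The 107°R change is an interval, so only the factor 5/9 applies: -107 × 5/9 = -59.4444°C.
Final Celsius temperature: 241.2500 - 59.4444 = 181.8056°C.

181.81°C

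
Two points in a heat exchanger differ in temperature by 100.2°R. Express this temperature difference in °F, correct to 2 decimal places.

100.20°F

Rankine and Fahrenheit degrees are the same size, so the interval is unchanged: 100.20.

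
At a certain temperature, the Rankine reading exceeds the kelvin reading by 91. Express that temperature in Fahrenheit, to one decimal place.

Let x be the Rankine reading; then the kelvin reading is 5/9·x.
(5/9·x) - x = -91  ⇒  (-4/9)·x = -91  ⇒  x = 204.7500°R.
In Celsius: (204.75 - 491.67) × 5/9 = -159.4000°C.
In Fahrenheit: -159.4000 × 1.8 + 32 = -254.9°F.

-254.9°F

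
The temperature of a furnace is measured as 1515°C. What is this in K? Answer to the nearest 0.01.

In kelvin: 1515.0000 + 273.15 = 1788.15 K.

1788.15 K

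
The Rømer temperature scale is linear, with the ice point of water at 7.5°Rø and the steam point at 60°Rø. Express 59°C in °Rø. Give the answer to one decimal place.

38.5°Rø

Linearly onto the Rømer scale: 7.5 + (59.0000 / 100) × (60 - 7.5) = 38.5°Rø.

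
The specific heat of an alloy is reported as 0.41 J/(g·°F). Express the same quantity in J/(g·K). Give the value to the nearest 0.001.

0.738 J/(g·K)

Since only a temperature interval is involved, the additive offset between the scales drops out.
A change of 1 K is a change of 1.8°F, so per K the value is 0.41 × 1.8 = 0.738.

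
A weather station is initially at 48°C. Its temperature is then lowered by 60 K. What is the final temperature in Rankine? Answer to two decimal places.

The 60 K change is an interval; Kelvin and Celsius degrees are the same size, so ΔC = -60°C.
Final Celsius temperature: 48.0000 - 60.0000 = -12.0000°C.
In Rankine: -12.0000 × 1.8 + 491.67 = 470.07°R.

470.07°R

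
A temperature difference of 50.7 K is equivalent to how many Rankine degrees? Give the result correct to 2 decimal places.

91.26°R

Only the scale ratio 1.8 matters for a change in temperature.
50.7 × 1.8 = 91.26.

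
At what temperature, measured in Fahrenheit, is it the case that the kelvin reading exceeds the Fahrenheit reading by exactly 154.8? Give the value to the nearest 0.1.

226.3°F

Let F be the Fahrenheit reading. The kelvin reading is K = 5/9·F + 255.372.
Require K - F = 154.8: (-4/9)·F + 255.372 = 154.8.
F = (154.8 - 255.372) / (-4/9) = 226.3.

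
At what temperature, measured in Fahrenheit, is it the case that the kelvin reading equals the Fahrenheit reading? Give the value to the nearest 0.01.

574.59°F

Let F be the Fahrenheit reading. The kelvin reading is K = 5/9·F + 255.372.
Set K = F: 5/9·F + 255.372 = F.
(-4/9)·F = -255.372  ⇒  F = 574.59.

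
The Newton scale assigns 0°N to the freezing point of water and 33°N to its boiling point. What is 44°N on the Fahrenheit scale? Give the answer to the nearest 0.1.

272.0°F

Linear interpolation between the fixed points: C = (44 - 0) × 100 / (33 - 0) = 133.3333°C.
Then 133.3333 × 1.8 + 32 = 272.0°F.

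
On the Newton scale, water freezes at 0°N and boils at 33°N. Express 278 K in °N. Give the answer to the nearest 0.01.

First in Celsius: 278 - 273.15 = 4.8500°C.
Linearly onto the Newton scale: 0 + (4.8500 / 100) × (33 - 0) = 1.60°N.

1.60°N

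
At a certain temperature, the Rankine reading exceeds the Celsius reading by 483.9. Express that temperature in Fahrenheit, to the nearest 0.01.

Let x be the Celsius reading; then the Rankine reading is 1.8·x + 491.67.
(1.8·x + 491.67) - x = 483.9  ⇒  (0.8)·x = -7.77  ⇒  x = -9.7125°C.
In Fahrenheit: -9.7125 × 1.8 + 32 = 14.52°F.

14.52°F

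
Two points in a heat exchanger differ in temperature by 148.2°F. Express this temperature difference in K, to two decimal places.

For a temperature interval the offset drops out; only the factor 5/9 applies.
148.2 × 5/9 = 82.33.

82.33 K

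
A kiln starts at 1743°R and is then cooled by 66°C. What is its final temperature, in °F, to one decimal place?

Initial temperature in Celsius: (1743 - 491.67) × 5/9 = 695.1833°C.
Final Celsius temperature: 695.1833 - 66.0000 = 629.1833°C.
In Fahrenheit: 629.1833 × 1.8 + 32 = 1164.5°F.

1164.5°F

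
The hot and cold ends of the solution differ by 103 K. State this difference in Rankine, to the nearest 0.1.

185.4°R

Only the scale ratio 1.8 matters for a change in temperature.
103 × 1.8 = 185.4.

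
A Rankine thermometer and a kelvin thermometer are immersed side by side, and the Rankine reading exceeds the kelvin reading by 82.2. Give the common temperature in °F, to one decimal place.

Let x be the Rankine reading; then the kelvin reading is 5/9·x.
(5/9·x) - x = -82.2  ⇒  (-4/9)·x = -82.2  ⇒  x = 184.9500°R.
In Celsius: (184.95 - 491.67) × 5/9 = -170.4000°C.
In Fahrenheit: -170.4000 × 1.8 + 32 = -274.7°F.

-274.7°F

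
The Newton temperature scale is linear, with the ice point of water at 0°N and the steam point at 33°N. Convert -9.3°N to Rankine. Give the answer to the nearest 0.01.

Linear interpolation between the fixed points: C = (-9.3 - 0) × 100 / (33 - 0) = -28.1818°C.
Then -28.1818 × 1.8 + 491.67 = 440.94°R.

440.94°R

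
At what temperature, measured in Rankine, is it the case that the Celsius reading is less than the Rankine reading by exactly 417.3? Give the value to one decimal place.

324.3°R

Let R be the Rankine reading. The Celsius reading is C = 5/9·R - 273.15.
Require C - R = -417.3: (-4/9)·R - 273.15 = -417.3.
R = (-417.3 + 273.15) / (-4/9) = 324.3.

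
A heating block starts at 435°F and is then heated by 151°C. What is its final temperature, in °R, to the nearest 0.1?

Initial temperature in Celsius: (435 - 32) × 5/9 = 223.8889°C.
Final Celsius temperature: 223.8889 + 151.0000 = 374.8889°C.
In Rankine: 374.8889 × 1.8 + 491.67 = 1166.5°R.

1166.5°R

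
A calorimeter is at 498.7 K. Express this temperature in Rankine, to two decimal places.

897.66°R

In Celsius: 498.7 - 273.15 = 225.5500°C.
In Rankine: 225.5500 × 1.8 + 491.67 = 897.66°R.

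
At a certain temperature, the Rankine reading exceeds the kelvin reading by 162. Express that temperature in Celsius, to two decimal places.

-70.65°C

Let x be the Rankine reading; then the kelvin reading is 5/9·x.
(5/9·x) - x = -162  ⇒  (-4/9)·x = -162  ⇒  x = 364.5000°R.
In Celsius: (364.5 - 491.67) × 5/9 = -70.65°C.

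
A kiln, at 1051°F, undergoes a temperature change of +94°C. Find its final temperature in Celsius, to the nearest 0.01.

Initial temperature in Celsius: (1051 - 32) × 5/9 = 566.1111°C.
Final Celsius temperature: 566.1111 + 94.0000 = 660.1111°C.

660.11°C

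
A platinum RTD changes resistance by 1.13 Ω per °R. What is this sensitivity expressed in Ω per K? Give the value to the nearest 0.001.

2.034 Ω per K

Since only a temperature interval is involved, the additive offset between the scales drops out.
A change of 1 K is a change of 1.8°R, so per K the value is 1.13 × 1.8 = 2.034.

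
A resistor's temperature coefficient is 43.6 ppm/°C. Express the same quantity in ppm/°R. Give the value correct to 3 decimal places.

24.222 ppm/°R

The quantity depends on a temperature interval, so only the ratio of degree sizes applies; the offset between the scales is irrelevant.
A change of 1°R is a change of 5/9°C, so per °R the value is 43.6 × 5/9 = 24.222.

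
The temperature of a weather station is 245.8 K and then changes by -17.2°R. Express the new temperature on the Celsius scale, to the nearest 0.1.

Initial temperature in Celsius: 245.8 - 273.15 = -27.3500°C.
The 17.2°R change is an interval, so only the factor 5/9 applies: -17.2 × 5/9 = -9.5556°C.
Final Celsius temperature: -27.3500 - 9.5556 = -36.9056°C.

-36.9°C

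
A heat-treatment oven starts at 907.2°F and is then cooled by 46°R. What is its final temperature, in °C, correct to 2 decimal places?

460.67°C

Initial temperature in Celsius: (907.2 - 32) × 5/9 = 486.2222°C.
The 46°R change is an interval, so only the factor 5/9 applies: -46 × 5/9 = -25.5556°C.
Final Celsius temperature: 486.2222 - 25.5556 = 460.6667°C.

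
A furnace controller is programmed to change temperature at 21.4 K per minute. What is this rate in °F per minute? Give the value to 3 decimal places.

38.520 °F/minute

The quantity depends on a temperature interval, so only the ratio of degree sizes applies; the offset between the scales is irrelevant.
A change of 1 K is a change of 1.8°F, so 21.4 × 1.8 = 38.520.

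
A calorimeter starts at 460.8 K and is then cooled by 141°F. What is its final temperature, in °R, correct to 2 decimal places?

Initial temperature in Celsius: 460.8 - 273.15 = 187.6500°C.
The 141°F change is an interval, so only the factor 5/9 applies: -141 × 5/9 = -78.3333°C.
Final Celsius temperature: 187.6500 - 78.3333 = 109.3167°C.
In Rankine: 109.3167 × 1.8 + 491.67 = 688.44°R.

688.44°R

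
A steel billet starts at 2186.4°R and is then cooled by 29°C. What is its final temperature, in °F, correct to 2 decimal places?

Initial temperature in Celsius: (2186.4 - 491.67) × 5/9 = 941.5167°C.
Final Celsius temperature: 941.5167 - 29.0000 = 912.5167°C.
In Fahrenheit: 912.5167 × 1.8 + 32 = 1674.53°F.

1674.53°F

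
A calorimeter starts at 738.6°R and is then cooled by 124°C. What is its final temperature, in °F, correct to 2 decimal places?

55.73°F

Initial temperature in Celsius: (738.6 - 491.67) × 5/9 = 137.1833°C.
Final Celsius temperature: 137.1833 - 124.0000 = 13.1833°C.
In Fahrenheit: 13.1833 × 1.8 + 32 = 55.73°F.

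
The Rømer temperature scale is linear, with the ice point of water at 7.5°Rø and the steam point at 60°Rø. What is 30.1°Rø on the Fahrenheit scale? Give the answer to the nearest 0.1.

Linear interpolation between the fixed points: C = (30.1 - 7.5) × 100 / (60 - 7.5) = 43.0476°C.
Then 43.0476 × 1.8 + 32 = 109.5°F.

109.5°F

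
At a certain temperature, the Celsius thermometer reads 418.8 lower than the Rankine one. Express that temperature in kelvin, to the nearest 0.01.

Let x be the Rankine reading; then the Celsius reading is 5/9·x - 273.15.
(5/9·x - 273.15) - x = -418.8  ⇒  (-4/9)·x = -145.65  ⇒  x = 327.7125°R.
In Celsius: (327.7125 - 491.67) × 5/9 = -91.0875°C.
In kelvin: -91.0875 + 273.15 = 182.06 K.

182.06 K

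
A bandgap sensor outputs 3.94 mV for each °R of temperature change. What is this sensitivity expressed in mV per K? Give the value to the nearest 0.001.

Since only a temperature interval is involved, the additive offset between the scales drops out.
A change of 1 K is a change of 1.8°R, so per K the value is 3.94 × 1.8 = 7.092.

7.092 mV per K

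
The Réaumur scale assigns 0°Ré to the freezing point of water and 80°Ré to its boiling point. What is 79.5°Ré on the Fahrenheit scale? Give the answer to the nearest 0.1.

Linear interpolation between the fixed points: C = (79.5 - 0) × 100 / (80 - 0) = 99.3750°C.
Then 99.3750 × 1.8 + 32 = 210.9°F.

210.9°F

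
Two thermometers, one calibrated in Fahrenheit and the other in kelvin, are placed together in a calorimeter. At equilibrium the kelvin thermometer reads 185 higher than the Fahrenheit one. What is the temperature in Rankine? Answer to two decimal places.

Let x be the Fahrenheit reading; then the kelvin reading is 5/9·x + 255.372.
(5/9·x + 255.372) - x = 185  ⇒  (-4/9)·x = -70.3722  ⇒  x = 158.3375°F.
In Celsius: (158.3375 - 32) × 5/9 = 70.1875°C.
In Rankine: 70.1875 × 1.8 + 491.67 = 618.01°R.

618.01°R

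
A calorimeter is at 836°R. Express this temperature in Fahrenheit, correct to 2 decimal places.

In Celsius: (836 - 491.67) × 5/9 = 191.2944°C.
In Fahrenheit: 191.2944 × 1.8 + 32 = 376.33°F.

376.33°F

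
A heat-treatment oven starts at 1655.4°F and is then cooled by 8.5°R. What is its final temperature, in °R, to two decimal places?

Initial temperature in Celsius: (1655.4 - 32) × 5/9 = 901.8889°C.
The 8.5°R change is an interval, so only the factor 5/9 applies: -8.5 × 5/9 = -4.7222°C.
Final Celsius temperature: 901.8889 - 4.7222 = 897.1667°C.
In Rankine: 897.1667 × 1.8 + 491.67 = 2106.57°R.

2106.57°R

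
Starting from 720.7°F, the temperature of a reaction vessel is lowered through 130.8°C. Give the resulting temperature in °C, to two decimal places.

251.81°C

Initial temperature in Celsius: (720.7 - 32) × 5/9 = 382.6111°C.
Final Celsius temperature: 382.6111 - 130.8000 = 251.8111°C.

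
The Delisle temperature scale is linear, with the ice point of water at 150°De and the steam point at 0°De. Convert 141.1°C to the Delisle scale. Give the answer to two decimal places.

-61.65°De

Linearly onto the Delisle scale: 150 + (141.1000 / 100) × (0 - 150) = -61.65°De.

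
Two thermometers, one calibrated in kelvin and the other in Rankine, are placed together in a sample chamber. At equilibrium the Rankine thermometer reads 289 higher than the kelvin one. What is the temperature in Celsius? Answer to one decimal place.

Let x be the kelvin reading; then the Rankine reading is 1.8·x.
(1.8·x) - x = 289  ⇒  (0.8)·x = 289  ⇒  x = 361.2500 K.
In Celsius: 361.25 - 273.15 = 88.1°C.

88.1°C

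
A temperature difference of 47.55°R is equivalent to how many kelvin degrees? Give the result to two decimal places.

Only the scale ratio 5/9 matters for a change in temperature.
47.55 × 5/9 = 26.42.

26.42 K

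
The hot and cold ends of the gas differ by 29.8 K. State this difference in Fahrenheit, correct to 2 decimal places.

An interval of 1 K corresponds to 1.8°F.
29.8 × 1.8 = 53.64.

53.64°F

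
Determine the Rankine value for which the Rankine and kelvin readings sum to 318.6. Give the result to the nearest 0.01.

Let R be the Rankine reading. The kelvin reading is K = 5/9·R.
Require R + K = 318.6: (14/9)·R = 318.6.
R = (318.6) / (14/9) = 204.81.

204.81°R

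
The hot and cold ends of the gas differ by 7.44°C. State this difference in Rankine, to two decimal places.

13.39°R

An interval of 1°C corresponds to 1.8°R.
7.44 × 1.8 = 13.39.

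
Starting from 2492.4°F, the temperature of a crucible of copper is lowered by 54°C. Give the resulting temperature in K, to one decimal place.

Initial temperature in Celsius: (2492.4 - 32) × 5/9 = 1366.8889°C.
Final Celsius temperature: 1366.8889 - 54.0000 = 1312.8889°C.
In kelvin: 1312.8889 + 273.15 = 1586.0 K.

1586.0 K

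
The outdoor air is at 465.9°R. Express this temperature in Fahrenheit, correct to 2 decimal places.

In Celsius: (465.9 - 491.67) × 5/9 = -14.3167°C.
In Fahrenheit: -14.3167 × 1.8 + 32 = 6.23°F.

6.23°F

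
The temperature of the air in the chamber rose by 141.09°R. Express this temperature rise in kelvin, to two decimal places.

78.38 K

An interval of 1°R corresponds to 5/9 K.
141.09 × 5/9 = 78.38.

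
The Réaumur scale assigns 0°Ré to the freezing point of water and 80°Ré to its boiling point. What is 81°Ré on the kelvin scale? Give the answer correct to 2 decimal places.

374.40 K

Linear interpolation between the fixed points: C = (81 - 0) × 100 / (80 - 0) = 101.2500°C.
Then 101.2500 + 273.15 = 374.40 K.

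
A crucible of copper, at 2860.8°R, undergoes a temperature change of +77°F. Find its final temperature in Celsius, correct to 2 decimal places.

1358.96°C

Initial temperature in Celsius: (2860.8 - 491.67) × 5/9 = 1316.1833°C.
The 77°F change is an interval, so only the factor 5/9 applies: +77 × 5/9 = +42.7778°C.
Final Celsius temperature: 1316.1833 + 42.7778 = 1358.9611°C.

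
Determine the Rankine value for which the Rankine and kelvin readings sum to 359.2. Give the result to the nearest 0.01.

Let R be the Rankine reading. The kelvin reading is K = 5/9·R.
Require R + K = 359.2: (14/9)·R = 359.2.
R = (359.2) / (14/9) = 230.91.

230.91°R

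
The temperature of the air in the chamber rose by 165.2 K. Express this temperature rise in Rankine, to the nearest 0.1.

297.4°R

Only the scale ratio 1.8 matters for a change in temperature.
165.2 × 1.8 = 297.4.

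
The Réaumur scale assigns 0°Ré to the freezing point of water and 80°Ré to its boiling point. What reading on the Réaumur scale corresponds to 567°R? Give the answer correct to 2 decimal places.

33.48°Ré

First in Celsius: (567 - 491.67) × 5/9 = 41.8500°C.
Linearly onto the Réaumur scale: 0 + (41.8500 / 100) × (80 - 0) = 33.48°Ré.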